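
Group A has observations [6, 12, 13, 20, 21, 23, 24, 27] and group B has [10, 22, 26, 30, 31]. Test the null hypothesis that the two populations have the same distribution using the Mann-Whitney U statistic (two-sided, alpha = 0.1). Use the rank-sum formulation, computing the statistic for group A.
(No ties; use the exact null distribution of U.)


Step 1: Combine and sort all 13 observations; assign midranks.
sorted (value, group): (6,X), (10,Y), (12,X), (13,X), (20,X), (21,X), (22,Y), (23,X), (24,X), (26,Y), (27,X), (30,Y), (31,Y)
ranks: 6->1, 10->2, 12->3, 13->4, 20->5, 21->6, 22->7, 23->8, 24->9, 26->10, 27->11, 30->12, 31->13
Step 2: Rank sum for X: R1 = 1 + 3 + 4 + 5 + 6 + 8 + 9 + 11 = 47.
Step 3: U_X = R1 - n1(n1+1)/2 = 47 - 8*9/2 = 47 - 36 = 11.
       U_Y = n1*n2 - U_X = 40 - 11 = 29.
Step 4: No ties, so the exact null distribution of U (based on enumerating the C(13,8) = 1287 equally likely rank assignments) gives the two-sided p-value.
Step 5: p-value = 0.222222; compare to alpha = 0.1. fail to reject H0.

U_X = 11, p = 0.222222, fail to reject H0 at alpha = 0.1.


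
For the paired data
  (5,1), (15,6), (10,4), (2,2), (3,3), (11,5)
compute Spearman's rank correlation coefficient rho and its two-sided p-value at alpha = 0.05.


Step 1: Rank x and y separately (midranks; no ties here).
rank(x): 5->3, 15->6, 10->4, 2->1, 3->2, 11->5
rank(y): 1->1, 6->6, 4->4, 2->2, 3->3, 5->5
Step 2: d_i = R_x(i) - R_y(i); compute d_i^2.
  (3-1)^2=4, (6-6)^2=0, (4-4)^2=0, (1-2)^2=1, (2-3)^2=1, (5-5)^2=0
sum(d^2) = 6.
Step 3: rho = 1 - 6*6 / (6*(6^2 - 1)) = 1 - 36/210 = 0.828571.
Step 4: Under H0, t = rho * sqrt((n-2)/(1-rho^2)) = 2.9598 ~ t(4).
Step 5: Two-sided p-value from the t-distribution with 4 df = 0.041563.
Step 6: alpha = 0.05. reject H0.

rho = 0.8286, p = 0.041563, reject H0 at alpha = 0.05.


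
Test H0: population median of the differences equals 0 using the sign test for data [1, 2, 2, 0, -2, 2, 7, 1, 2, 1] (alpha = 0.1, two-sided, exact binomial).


Step 1: Discard zero differences. Original n = 10; n_eff = number of nonzero differences = 9.
Nonzero differences (with sign): +1, +2, +2, -2, +2, +7, +1, +2, +1
Step 2: Count signs: positive = 8, negative = 1.
Step 3: Under H0: P(positive) = 0.5, so the number of positives S ~ Bin(9, 0.5).
Step 4: Two-sided exact p-value = sum of Bin(9,0.5) probabilities at or below the observed probability = 0.039062.
Step 5: alpha = 0.1. reject H0.

n_eff = 9, pos = 8, neg = 1, p = 0.039062, reject H0.


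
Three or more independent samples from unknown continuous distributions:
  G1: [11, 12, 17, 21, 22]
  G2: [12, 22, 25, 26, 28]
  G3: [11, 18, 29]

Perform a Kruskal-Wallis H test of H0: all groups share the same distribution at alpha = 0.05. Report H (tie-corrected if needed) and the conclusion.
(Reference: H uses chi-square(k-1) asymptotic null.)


Step 1: Combine all N = 13 observations and assign midranks.
sorted (value, group, rank): (11,G1,1.5), (11,G3,1.5), (12,G1,3.5), (12,G2,3.5), (17,G1,5), (18,G3,6), (21,G1,7), (22,G1,8.5), (22,G2,8.5), (25,G2,10), (26,G2,11), (28,G2,12), (29,G3,13)
Step 2: Sum ranks within each group.
R_1 = 25.5 (n_1 = 5)
R_2 = 45 (n_2 = 5)
R_3 = 20.5 (n_3 = 3)
Step 3: H = 12/(N(N+1)) * sum(R_i^2/n_i) - 3(N+1)
     = 12/(13*14) * (25.5^2/5 + 45^2/5 + 20.5^2/3) - 3*14
     = 0.065934 * 675.133 - 42
     = 2.514286.
Step 4: Ties present; correction factor C = 1 - 18/(13^3 - 13) = 0.991758. Corrected H = 2.514286 / 0.991758 = 2.535180.
Step 5: Under H0, H ~ chi^2(2); p-value = 0.281509.
Step 6: alpha = 0.05. fail to reject H0.

H = 2.5352, df = 2, p = 0.281509, fail to reject H0.


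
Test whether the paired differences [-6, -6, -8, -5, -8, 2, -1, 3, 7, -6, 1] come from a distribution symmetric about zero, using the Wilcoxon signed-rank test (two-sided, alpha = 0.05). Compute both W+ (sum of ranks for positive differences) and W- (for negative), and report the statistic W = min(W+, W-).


Step 1: Drop any zero differences (none here) and take |d_i|.
|d| = [6, 6, 8, 5, 8, 2, 1, 3, 7, 6, 1]
Step 2: Midrank |d_i| (ties get averaged ranks).
ranks: |6|->7, |6|->7, |8|->10.5, |5|->5, |8|->10.5, |2|->3, |1|->1.5, |3|->4, |7|->9, |6|->7, |1|->1.5
Step 3: Attach original signs; sum ranks with positive sign and with negative sign.
W+ = 3 + 4 + 9 + 1.5 = 17.5
W- = 7 + 7 + 10.5 + 5 + 10.5 + 1.5 + 7 = 48.5
(Check: W+ + W- = 66 should equal n(n+1)/2 = 66.)
Step 4: Test statistic W = min(W+, W-) = 17.5.
Step 5: Ties in |d|, so use the tie-corrected normal approximation.
        E[W] = n(n+1)/4 = 11*12/4 = 33.
        Tie groups: |d|=1 (t=2), |d|=6 (t=3), |d|=8 (t=2); sum(t^3 - t) = 36.
        Var[W] = n(n+1)(2n+1)/24 - sum(t^3-t)/48 = 3036/24 - 36/48 = 125.75.
        z = (W - E[W]) / sqrt(Var[W]) = (17.5 - 33) / 11.2138 = -1.3822.
        Two-sided p = 2*Phi(z) = 0.166904.
Step 6: alpha = 0.05. fail to reject H0.

W+ = 17.5, W- = 48.5, W = min = 17.5, p = 0.166904, fail to reject H0.


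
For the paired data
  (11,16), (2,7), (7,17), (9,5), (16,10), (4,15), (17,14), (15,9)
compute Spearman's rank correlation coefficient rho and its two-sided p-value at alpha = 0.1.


Step 1: Rank x and y separately (midranks; no ties here).
rank(x): 11->5, 2->1, 7->3, 9->4, 16->7, 4->2, 17->8, 15->6
rank(y): 16->7, 7->2, 17->8, 5->1, 10->4, 15->6, 14->5, 9->3
Step 2: d_i = R_x(i) - R_y(i); compute d_i^2.
  (5-7)^2=4, (1-2)^2=1, (3-8)^2=25, (4-1)^2=9, (7-4)^2=9, (2-6)^2=16, (8-5)^2=9, (6-3)^2=9
sum(d^2) = 82.
Step 3: rho = 1 - 6*82 / (8*(8^2 - 1)) = 1 - 492/504 = 0.023810.
Step 4: Under H0, t = rho * sqrt((n-2)/(1-rho^2)) = 0.0583 ~ t(6).
Step 5: Two-sided p-value from the t-distribution with 6 df = 0.955374.
Step 6: alpha = 0.1. fail to reject H0.

rho = 0.0238, p = 0.955374, fail to reject H0 at alpha = 0.1.


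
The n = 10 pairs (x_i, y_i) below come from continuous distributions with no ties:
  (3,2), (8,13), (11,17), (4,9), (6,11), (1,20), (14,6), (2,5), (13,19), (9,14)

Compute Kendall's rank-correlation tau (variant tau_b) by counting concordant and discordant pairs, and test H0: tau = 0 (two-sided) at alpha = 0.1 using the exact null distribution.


Step 1: Enumerate the 45 unordered pairs (i,j) with i<j and classify each by sign(x_j-x_i) * sign(y_j-y_i).
  (1,2):dx=+5,dy=+11->C; (1,3):dx=+8,dy=+15->C; (1,4):dx=+1,dy=+7->C; (1,5):dx=+3,dy=+9->C
  (1,6):dx=-2,dy=+18->D; (1,7):dx=+11,dy=+4->C; (1,8):dx=-1,dy=+3->D; (1,9):dx=+10,dy=+17->C
  (1,10):dx=+6,dy=+12->C; (2,3):dx=+3,dy=+4->C; (2,4):dx=-4,dy=-4->C; (2,5):dx=-2,dy=-2->C
  (2,6):dx=-7,dy=+7->D; (2,7):dx=+6,dy=-7->D; (2,8):dx=-6,dy=-8->C; (2,9):dx=+5,dy=+6->C
  (2,10):dx=+1,dy=+1->C; (3,4):dx=-7,dy=-8->C; (3,5):dx=-5,dy=-6->C; (3,6):dx=-10,dy=+3->D
  (3,7):dx=+3,dy=-11->D; (3,8):dx=-9,dy=-12->C; (3,9):dx=+2,dy=+2->C; (3,10):dx=-2,dy=-3->C
  (4,5):dx=+2,dy=+2->C; (4,6):dx=-3,dy=+11->D; (4,7):dx=+10,dy=-3->D; (4,8):dx=-2,dy=-4->C
  (4,9):dx=+9,dy=+10->C; (4,10):dx=+5,dy=+5->C; (5,6):dx=-5,dy=+9->D; (5,7):dx=+8,dy=-5->D
  (5,8):dx=-4,dy=-6->C; (5,9):dx=+7,dy=+8->C; (5,10):dx=+3,dy=+3->C; (6,7):dx=+13,dy=-14->D
  (6,8):dx=+1,dy=-15->D; (6,9):dx=+12,dy=-1->D; (6,10):dx=+8,dy=-6->D; (7,8):dx=-12,dy=-1->C
  (7,9):dx=-1,dy=+13->D; (7,10):dx=-5,dy=+8->D; (8,9):dx=+11,dy=+14->C; (8,10):dx=+7,dy=+9->C
  (9,10):dx=-4,dy=-5->C
Step 2: C = 29, D = 16, total pairs = 45.
Step 3: tau = (C - D)/(n(n-1)/2) = (29 - 16)/45 = 0.288889.
Step 4: Exact two-sided p-value (enumerate n! = 3628800 permutations of y under H0): p = 0.291248.
Step 5: alpha = 0.1. fail to reject H0.

tau_b = 0.2889 (C=29, D=16), p = 0.291248, fail to reject H0.


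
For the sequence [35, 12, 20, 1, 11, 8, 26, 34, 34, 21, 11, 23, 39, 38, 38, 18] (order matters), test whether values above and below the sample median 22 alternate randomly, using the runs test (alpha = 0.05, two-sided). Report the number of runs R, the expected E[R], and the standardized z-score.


Step 1: Compute median = 22; label A = above, B = below.
Labels in order: ABBBBBAAABBAAAAB  (n_A = 8, n_B = 8)
Step 2: Count runs R = 6.
Step 3: Under H0 (random ordering), E[R] = 2*n_A*n_B/(n_A+n_B) + 1 = 2*8*8/16 + 1 = 9.0000.
        Var[R] = 2*n_A*n_B*(2*n_A*n_B - n_A - n_B) / ((n_A+n_B)^2 * (n_A+n_B-1)) = 14336/3840 = 3.7333.
        SD[R] = 1.9322.
Step 4: Continuity-corrected z = (R + 0.5 - E[R]) / SD[R] = (6 + 0.5 - 9.0000) / 1.9322 = -1.2939.
Step 5: Two-sided p-value via normal approximation = 2*(1 - Phi(|z|)) = 0.195709.
Step 6: alpha = 0.05. fail to reject H0.

R = 6, z = -1.2939, p = 0.195709, fail to reject H0.


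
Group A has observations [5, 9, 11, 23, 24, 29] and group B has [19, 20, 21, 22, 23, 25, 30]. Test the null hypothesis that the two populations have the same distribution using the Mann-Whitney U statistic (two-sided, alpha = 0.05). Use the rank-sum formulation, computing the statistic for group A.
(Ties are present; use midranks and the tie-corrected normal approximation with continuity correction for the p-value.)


Step 1: Combine and sort all 13 observations; assign midranks.
sorted (value, group): (5,X), (9,X), (11,X), (19,Y), (20,Y), (21,Y), (22,Y), (23,X), (23,Y), (24,X), (25,Y), (29,X), (30,Y)
ranks: 5->1, 9->2, 11->3, 19->4, 20->5, 21->6, 22->7, 23->8.5, 23->8.5, 24->10, 25->11, 29->12, 30->13
Step 2: Rank sum for X: R1 = 1 + 2 + 3 + 8.5 + 10 + 12 = 36.5.
Step 3: U_X = R1 - n1(n1+1)/2 = 36.5 - 6*7/2 = 36.5 - 21 = 15.5.
       U_Y = n1*n2 - U_X = 42 - 15.5 = 26.5.
Step 4: Ties are present, so use the tie-corrected normal approximation (with continuity correction) for the p-value.
Step 5: p-value = 0.474443; compare to alpha = 0.05. fail to reject H0.

U_X = 15.5, p = 0.474443, fail to reject H0 at alpha = 0.05.


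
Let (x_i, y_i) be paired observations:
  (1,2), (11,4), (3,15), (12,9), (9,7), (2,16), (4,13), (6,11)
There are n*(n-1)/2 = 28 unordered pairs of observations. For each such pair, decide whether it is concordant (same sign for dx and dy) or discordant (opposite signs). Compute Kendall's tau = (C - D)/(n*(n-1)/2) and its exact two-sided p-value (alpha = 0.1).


Step 1: Enumerate the 28 unordered pairs (i,j) with i<j and classify each by sign(x_j-x_i) * sign(y_j-y_i).
  (1,2):dx=+10,dy=+2->C; (1,3):dx=+2,dy=+13->C; (1,4):dx=+11,dy=+7->C; (1,5):dx=+8,dy=+5->C
  (1,6):dx=+1,dy=+14->C; (1,7):dx=+3,dy=+11->C; (1,8):dx=+5,dy=+9->C; (2,3):dx=-8,dy=+11->D
  (2,4):dx=+1,dy=+5->C; (2,5):dx=-2,dy=+3->D; (2,6):dx=-9,dy=+12->D; (2,7):dx=-7,dy=+9->D
  (2,8):dx=-5,dy=+7->D; (3,4):dx=+9,dy=-6->D; (3,5):dx=+6,dy=-8->D; (3,6):dx=-1,dy=+1->D
  (3,7):dx=+1,dy=-2->D; (3,8):dx=+3,dy=-4->D; (4,5):dx=-3,dy=-2->C; (4,6):dx=-10,dy=+7->D
  (4,7):dx=-8,dy=+4->D; (4,8):dx=-6,dy=+2->D; (5,6):dx=-7,dy=+9->D; (5,7):dx=-5,dy=+6->D
  (5,8):dx=-3,dy=+4->D; (6,7):dx=+2,dy=-3->D; (6,8):dx=+4,dy=-5->D; (7,8):dx=+2,dy=-2->D
Step 2: C = 9, D = 19, total pairs = 28.
Step 3: tau = (C - D)/(n(n-1)/2) = (9 - 19)/28 = -0.357143.
Step 4: Exact two-sided p-value (enumerate n! = 40320 permutations of y under H0): p = 0.275099.
Step 5: alpha = 0.1. fail to reject H0.

tau_b = -0.3571 (C=9, D=19), p = 0.275099, fail to reject H0.


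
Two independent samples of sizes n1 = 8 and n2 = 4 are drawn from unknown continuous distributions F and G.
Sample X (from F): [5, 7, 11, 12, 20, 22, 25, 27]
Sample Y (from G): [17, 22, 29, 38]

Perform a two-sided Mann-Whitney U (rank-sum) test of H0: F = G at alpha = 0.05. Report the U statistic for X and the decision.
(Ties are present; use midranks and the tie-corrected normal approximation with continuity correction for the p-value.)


Step 1: Combine and sort all 12 observations; assign midranks.
sorted (value, group): (5,X), (7,X), (11,X), (12,X), (17,Y), (20,X), (22,X), (22,Y), (25,X), (27,X), (29,Y), (38,Y)
ranks: 5->1, 7->2, 11->3, 12->4, 17->5, 20->6, 22->7.5, 22->7.5, 25->9, 27->10, 29->11, 38->12
Step 2: Rank sum for X: R1 = 1 + 2 + 3 + 4 + 6 + 7.5 + 9 + 10 = 42.5.
Step 3: U_X = R1 - n1(n1+1)/2 = 42.5 - 8*9/2 = 42.5 - 36 = 6.5.
       U_Y = n1*n2 - U_X = 32 - 6.5 = 25.5.
Step 4: Ties are present, so use the tie-corrected normal approximation (with continuity correction) for the p-value.
Step 5: p-value = 0.125707; compare to alpha = 0.05. fail to reject H0.

U_X = 6.5, p = 0.125707, fail to reject H0 at alpha = 0.05.


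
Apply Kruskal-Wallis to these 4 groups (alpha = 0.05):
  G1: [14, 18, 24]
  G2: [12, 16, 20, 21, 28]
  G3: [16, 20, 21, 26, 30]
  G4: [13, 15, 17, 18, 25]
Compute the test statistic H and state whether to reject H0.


Step 1: Combine all N = 18 observations and assign midranks.
sorted (value, group, rank): (12,G2,1), (13,G4,2), (14,G1,3), (15,G4,4), (16,G2,5.5), (16,G3,5.5), (17,G4,7), (18,G1,8.5), (18,G4,8.5), (20,G2,10.5), (20,G3,10.5), (21,G2,12.5), (21,G3,12.5), (24,G1,14), (25,G4,15), (26,G3,16), (28,G2,17), (30,G3,18)
Step 2: Sum ranks within each group.
R_1 = 25.5 (n_1 = 3)
R_2 = 46.5 (n_2 = 5)
R_3 = 62.5 (n_3 = 5)
R_4 = 36.5 (n_4 = 5)
Step 3: H = 12/(N(N+1)) * sum(R_i^2/n_i) - 3(N+1)
     = 12/(18*19) * (25.5^2/3 + 46.5^2/5 + 62.5^2/5 + 36.5^2/5) - 3*19
     = 0.035088 * 1696.9 - 57
     = 2.540351.
Step 4: Ties present; correction factor C = 1 - 24/(18^3 - 18) = 0.995872. Corrected H = 2.540351 / 0.995872 = 2.550881.
Step 5: Under H0, H ~ chi^2(3); p-value = 0.466166.
Step 6: alpha = 0.05. fail to reject H0.

H = 2.5509, df = 3, p = 0.466166, fail to reject H0.


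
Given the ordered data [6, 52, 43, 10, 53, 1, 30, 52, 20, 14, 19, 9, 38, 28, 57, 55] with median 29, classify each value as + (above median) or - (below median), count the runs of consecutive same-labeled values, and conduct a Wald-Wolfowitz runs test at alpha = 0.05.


Step 1: Compute median = 29; label A = above, B = below.
Labels in order: BAABABAABBBBABAA  (n_A = 8, n_B = 8)
Step 2: Count runs R = 10.
Step 3: Under H0 (random ordering), E[R] = 2*n_A*n_B/(n_A+n_B) + 1 = 2*8*8/16 + 1 = 9.0000.
        Var[R] = 2*n_A*n_B*(2*n_A*n_B - n_A - n_B) / ((n_A+n_B)^2 * (n_A+n_B-1)) = 14336/3840 = 3.7333.
        SD[R] = 1.9322.
Step 4: Continuity-corrected z = (R - 0.5 - E[R]) / SD[R] = (10 - 0.5 - 9.0000) / 1.9322 = 0.2588.
Step 5: Two-sided p-value via normal approximation = 2*(1 - Phi(|z|)) = 0.795809.
Step 6: alpha = 0.05. fail to reject H0.

R = 10, z = 0.2588, p = 0.795809, fail to reject H0.


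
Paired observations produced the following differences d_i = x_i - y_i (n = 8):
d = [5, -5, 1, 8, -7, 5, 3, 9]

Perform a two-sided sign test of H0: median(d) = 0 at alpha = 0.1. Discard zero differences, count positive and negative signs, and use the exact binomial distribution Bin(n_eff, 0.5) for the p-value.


Step 1: Discard zero differences. Original n = 8; n_eff = number of nonzero differences = 8.
Nonzero differences (with sign): +5, -5, +1, +8, -7, +5, +3, +9
Step 2: Count signs: positive = 6, negative = 2.
Step 3: Under H0: P(positive) = 0.5, so the number of positives S ~ Bin(8, 0.5).
Step 4: Two-sided exact p-value = sum of Bin(8,0.5) probabilities at or below the observed probability = 0.289062.
Step 5: alpha = 0.1. fail to reject H0.

n_eff = 8, pos = 6, neg = 2, p = 0.289062, fail to reject H0.


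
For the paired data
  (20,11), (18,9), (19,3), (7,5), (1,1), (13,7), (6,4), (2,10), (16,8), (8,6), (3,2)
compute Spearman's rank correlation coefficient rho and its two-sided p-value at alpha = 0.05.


Step 1: Rank x and y separately (midranks; no ties here).
rank(x): 20->11, 18->9, 19->10, 7->5, 1->1, 13->7, 6->4, 2->2, 16->8, 8->6, 3->3
rank(y): 11->11, 9->9, 3->3, 5->5, 1->1, 7->7, 4->4, 10->10, 8->8, 6->6, 2->2
Step 2: d_i = R_x(i) - R_y(i); compute d_i^2.
  (11-11)^2=0, (9-9)^2=0, (10-3)^2=49, (5-5)^2=0, (1-1)^2=0, (7-7)^2=0, (4-4)^2=0, (2-10)^2=64, (8-8)^2=0, (6-6)^2=0, (3-2)^2=1
sum(d^2) = 114.
Step 3: rho = 1 - 6*114 / (11*(11^2 - 1)) = 1 - 684/1320 = 0.481818.
Step 4: Under H0, t = rho * sqrt((n-2)/(1-rho^2)) = 1.6496 ~ t(9).
Step 5: Two-sided p-value from the t-distribution with 9 df = 0.133434.
Step 6: alpha = 0.05. fail to reject H0.

rho = 0.4818, p = 0.133434, fail to reject H0 at alpha = 0.05.


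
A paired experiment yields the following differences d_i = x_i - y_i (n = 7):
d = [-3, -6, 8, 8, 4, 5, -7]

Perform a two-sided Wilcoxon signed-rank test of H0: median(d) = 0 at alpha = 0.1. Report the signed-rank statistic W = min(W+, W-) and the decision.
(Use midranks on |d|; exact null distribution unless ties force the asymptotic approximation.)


Step 1: Drop any zero differences (none here) and take |d_i|.
|d| = [3, 6, 8, 8, 4, 5, 7]
Step 2: Midrank |d_i| (ties get averaged ranks).
ranks: |3|->1, |6|->4, |8|->6.5, |8|->6.5, |4|->2, |5|->3, |7|->5
Step 3: Attach original signs; sum ranks with positive sign and with negative sign.
W+ = 6.5 + 6.5 + 2 + 3 = 18
W- = 1 + 4 + 5 = 10
(Check: W+ + W- = 28 should equal n(n+1)/2 = 28.)
Step 4: Test statistic W = min(W+, W-) = 10.
Step 5: Ties in |d|, so use the tie-corrected normal approximation.
        E[W] = n(n+1)/4 = 7*8/4 = 14.
        Tie groups: |d|=8 (t=2); sum(t^3 - t) = 6.
        Var[W] = n(n+1)(2n+1)/24 - sum(t^3-t)/48 = 840/24 - 6/48 = 34.875.
        z = (W - E[W]) / sqrt(Var[W]) = (10 - 14) / 5.9055 = -0.6773.
        Two-sided p = 2*Phi(z) = 0.498194.
Step 6: alpha = 0.1. fail to reject H0.

W+ = 18, W- = 10, W = min = 10, p = 0.498194, fail to reject H0.


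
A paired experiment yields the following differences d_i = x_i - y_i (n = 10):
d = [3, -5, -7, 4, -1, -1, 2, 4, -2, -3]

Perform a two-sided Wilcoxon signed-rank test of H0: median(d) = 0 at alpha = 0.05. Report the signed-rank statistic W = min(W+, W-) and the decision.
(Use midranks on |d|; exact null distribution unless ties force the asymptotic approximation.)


Step 1: Drop any zero differences (none here) and take |d_i|.
|d| = [3, 5, 7, 4, 1, 1, 2, 4, 2, 3]
Step 2: Midrank |d_i| (ties get averaged ranks).
ranks: |3|->5.5, |5|->9, |7|->10, |4|->7.5, |1|->1.5, |1|->1.5, |2|->3.5, |4|->7.5, |2|->3.5, |3|->5.5
Step 3: Attach original signs; sum ranks with positive sign and with negative sign.
W+ = 5.5 + 7.5 + 3.5 + 7.5 = 24
W- = 9 + 10 + 1.5 + 1.5 + 3.5 + 5.5 = 31
(Check: W+ + W- = 55 should equal n(n+1)/2 = 55.)
Step 4: Test statistic W = min(W+, W-) = 24.
Step 5: Ties in |d|, so use the tie-corrected normal approximation.
        E[W] = n(n+1)/4 = 10*11/4 = 27.5.
        Tie groups: |d|=1 (t=2), |d|=2 (t=2), |d|=3 (t=2), |d|=4 (t=2); sum(t^3 - t) = 24.
        Var[W] = n(n+1)(2n+1)/24 - sum(t^3-t)/48 = 2310/24 - 24/48 = 95.75.
        z = (W - E[W]) / sqrt(Var[W]) = (24 - 27.5) / 9.7852 = -0.3577.
        Two-sided p = 2*Phi(z) = 0.720580.
Step 6: alpha = 0.05. fail to reject H0.

W+ = 24, W- = 31, W = min = 24, p = 0.720580, fail to reject H0.


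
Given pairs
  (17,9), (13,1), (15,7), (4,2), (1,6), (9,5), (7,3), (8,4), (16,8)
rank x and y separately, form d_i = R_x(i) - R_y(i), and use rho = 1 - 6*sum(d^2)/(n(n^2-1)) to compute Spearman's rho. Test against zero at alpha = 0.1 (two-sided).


Step 1: Rank x and y separately (midranks; no ties here).
rank(x): 17->9, 13->6, 15->7, 4->2, 1->1, 9->5, 7->3, 8->4, 16->8
rank(y): 9->9, 1->1, 7->7, 2->2, 6->6, 5->5, 3->3, 4->4, 8->8
Step 2: d_i = R_x(i) - R_y(i); compute d_i^2.
  (9-9)^2=0, (6-1)^2=25, (7-7)^2=0, (2-2)^2=0, (1-6)^2=25, (5-5)^2=0, (3-3)^2=0, (4-4)^2=0, (8-8)^2=0
sum(d^2) = 50.
Step 3: rho = 1 - 6*50 / (9*(9^2 - 1)) = 1 - 300/720 = 0.583333.
Step 4: Under H0, t = rho * sqrt((n-2)/(1-rho^2)) = 1.9001 ~ t(7).
Step 5: Two-sided p-value from the t-distribution with 7 df = 0.099186.
Step 6: alpha = 0.1. reject H0.

rho = 0.5833, p = 0.099186, reject H0 at alpha = 0.1.


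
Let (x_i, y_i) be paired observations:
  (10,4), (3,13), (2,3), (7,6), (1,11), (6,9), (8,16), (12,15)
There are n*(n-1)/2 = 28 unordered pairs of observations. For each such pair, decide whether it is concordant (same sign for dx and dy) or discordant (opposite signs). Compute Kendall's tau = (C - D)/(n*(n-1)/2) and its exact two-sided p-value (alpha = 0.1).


Step 1: Enumerate the 28 unordered pairs (i,j) with i<j and classify each by sign(x_j-x_i) * sign(y_j-y_i).
  (1,2):dx=-7,dy=+9->D; (1,3):dx=-8,dy=-1->C; (1,4):dx=-3,dy=+2->D; (1,5):dx=-9,dy=+7->D
  (1,6):dx=-4,dy=+5->D; (1,7):dx=-2,dy=+12->D; (1,8):dx=+2,dy=+11->C; (2,3):dx=-1,dy=-10->C
  (2,4):dx=+4,dy=-7->D; (2,5):dx=-2,dy=-2->C; (2,6):dx=+3,dy=-4->D; (2,7):dx=+5,dy=+3->C
  (2,8):dx=+9,dy=+2->C; (3,4):dx=+5,dy=+3->C; (3,5):dx=-1,dy=+8->D; (3,6):dx=+4,dy=+6->C
  (3,7):dx=+6,dy=+13->C; (3,8):dx=+10,dy=+12->C; (4,5):dx=-6,dy=+5->D; (4,6):dx=-1,dy=+3->D
  (4,7):dx=+1,dy=+10->C; (4,8):dx=+5,dy=+9->C; (5,6):dx=+5,dy=-2->D; (5,7):dx=+7,dy=+5->C
  (5,8):dx=+11,dy=+4->C; (6,7):dx=+2,dy=+7->C; (6,8):dx=+6,dy=+6->C; (7,8):dx=+4,dy=-1->D
Step 2: C = 16, D = 12, total pairs = 28.
Step 3: tau = (C - D)/(n(n-1)/2) = (16 - 12)/28 = 0.142857.
Step 4: Exact two-sided p-value (enumerate n! = 40320 permutations of y under H0): p = 0.719544.
Step 5: alpha = 0.1. fail to reject H0.

tau_b = 0.1429 (C=16, D=12), p = 0.719544, fail to reject H0.


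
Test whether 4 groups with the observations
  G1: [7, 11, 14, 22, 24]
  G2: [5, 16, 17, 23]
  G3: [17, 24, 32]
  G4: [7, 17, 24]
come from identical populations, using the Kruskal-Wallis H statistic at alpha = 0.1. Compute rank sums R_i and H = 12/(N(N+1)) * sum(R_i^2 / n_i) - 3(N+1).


Step 1: Combine all N = 15 observations and assign midranks.
sorted (value, group, rank): (5,G2,1), (7,G1,2.5), (7,G4,2.5), (11,G1,4), (14,G1,5), (16,G2,6), (17,G2,8), (17,G3,8), (17,G4,8), (22,G1,10), (23,G2,11), (24,G1,13), (24,G3,13), (24,G4,13), (32,G3,15)
Step 2: Sum ranks within each group.
R_1 = 34.5 (n_1 = 5)
R_2 = 26 (n_2 = 4)
R_3 = 36 (n_3 = 3)
R_4 = 23.5 (n_4 = 3)
Step 3: H = 12/(N(N+1)) * sum(R_i^2/n_i) - 3(N+1)
     = 12/(15*16) * (34.5^2/5 + 26^2/4 + 36^2/3 + 23.5^2/3) - 3*16
     = 0.050000 * 1023.13 - 48
     = 3.156667.
Step 4: Ties present; correction factor C = 1 - 54/(15^3 - 15) = 0.983929. Corrected H = 3.156667 / 0.983929 = 3.208227.
Step 5: Under H0, H ~ chi^2(3); p-value = 0.360621.
Step 6: alpha = 0.1. fail to reject H0.

H = 3.2082, df = 3, p = 0.360621, fail to reject H0.


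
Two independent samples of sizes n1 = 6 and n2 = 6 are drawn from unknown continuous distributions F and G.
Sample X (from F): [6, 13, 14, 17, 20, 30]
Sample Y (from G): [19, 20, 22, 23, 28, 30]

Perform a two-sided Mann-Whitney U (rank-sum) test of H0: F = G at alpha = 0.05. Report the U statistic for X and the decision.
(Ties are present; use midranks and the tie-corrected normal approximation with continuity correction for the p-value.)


Step 1: Combine and sort all 12 observations; assign midranks.
sorted (value, group): (6,X), (13,X), (14,X), (17,X), (19,Y), (20,X), (20,Y), (22,Y), (23,Y), (28,Y), (30,X), (30,Y)
ranks: 6->1, 13->2, 14->3, 17->4, 19->5, 20->6.5, 20->6.5, 22->8, 23->9, 28->10, 30->11.5, 30->11.5
Step 2: Rank sum for X: R1 = 1 + 2 + 3 + 4 + 6.5 + 11.5 = 28.
Step 3: U_X = R1 - n1(n1+1)/2 = 28 - 6*7/2 = 28 - 21 = 7.
       U_Y = n1*n2 - U_X = 36 - 7 = 29.
Step 4: Ties are present, so use the tie-corrected normal approximation (with continuity correction) for the p-value.
Step 5: p-value = 0.091554; compare to alpha = 0.05. fail to reject H0.

U_X = 7, p = 0.091554, fail to reject H0 at alpha = 0.05.


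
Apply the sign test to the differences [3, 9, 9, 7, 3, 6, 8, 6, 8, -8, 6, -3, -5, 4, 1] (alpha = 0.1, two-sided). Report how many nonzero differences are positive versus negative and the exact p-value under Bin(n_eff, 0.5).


Step 1: Discard zero differences. Original n = 15; n_eff = number of nonzero differences = 15.
Nonzero differences (with sign): +3, +9, +9, +7, +3, +6, +8, +6, +8, -8, +6, -3, -5, +4, +1
Step 2: Count signs: positive = 12, negative = 3.
Step 3: Under H0: P(positive) = 0.5, so the number of positives S ~ Bin(15, 0.5).
Step 4: Two-sided exact p-value = sum of Bin(15,0.5) probabilities at or below the observed probability = 0.035156.
Step 5: alpha = 0.1. reject H0.

n_eff = 15, pos = 12, neg = 3, p = 0.035156, reject H0.


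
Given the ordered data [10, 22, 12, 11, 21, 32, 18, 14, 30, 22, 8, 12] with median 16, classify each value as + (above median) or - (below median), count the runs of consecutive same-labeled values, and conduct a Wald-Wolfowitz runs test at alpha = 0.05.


Step 1: Compute median = 16; label A = above, B = below.
Labels in order: BABBAAABAABB  (n_A = 6, n_B = 6)
Step 2: Count runs R = 7.
Step 3: Under H0 (random ordering), E[R] = 2*n_A*n_B/(n_A+n_B) + 1 = 2*6*6/12 + 1 = 7.0000.
        Var[R] = 2*n_A*n_B*(2*n_A*n_B - n_A - n_B) / ((n_A+n_B)^2 * (n_A+n_B-1)) = 4320/1584 = 2.7273.
        SD[R] = 1.6514.
Step 4: R = E[R], so z = 0 with no continuity correction.
Step 5: Two-sided p-value via normal approximation = 2*(1 - Phi(|z|)) = 1.000000.
Step 6: alpha = 0.05. fail to reject H0.

R = 7, z = 0.0000, p = 1.000000, fail to reject H0.


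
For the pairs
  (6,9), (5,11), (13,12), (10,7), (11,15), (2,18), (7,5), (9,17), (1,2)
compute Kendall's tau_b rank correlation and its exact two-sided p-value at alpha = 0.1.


Step 1: Enumerate the 36 unordered pairs (i,j) with i<j and classify each by sign(x_j-x_i) * sign(y_j-y_i).
  (1,2):dx=-1,dy=+2->D; (1,3):dx=+7,dy=+3->C; (1,4):dx=+4,dy=-2->D; (1,5):dx=+5,dy=+6->C
  (1,6):dx=-4,dy=+9->D; (1,7):dx=+1,dy=-4->D; (1,8):dx=+3,dy=+8->C; (1,9):dx=-5,dy=-7->C
  (2,3):dx=+8,dy=+1->C; (2,4):dx=+5,dy=-4->D; (2,5):dx=+6,dy=+4->C; (2,6):dx=-3,dy=+7->D
  (2,7):dx=+2,dy=-6->D; (2,8):dx=+4,dy=+6->C; (2,9):dx=-4,dy=-9->C; (3,4):dx=-3,dy=-5->C
  (3,5):dx=-2,dy=+3->D; (3,6):dx=-11,dy=+6->D; (3,7):dx=-6,dy=-7->C; (3,8):dx=-4,dy=+5->D
  (3,9):dx=-12,dy=-10->C; (4,5):dx=+1,dy=+8->C; (4,6):dx=-8,dy=+11->D; (4,7):dx=-3,dy=-2->C
  (4,8):dx=-1,dy=+10->D; (4,9):dx=-9,dy=-5->C; (5,6):dx=-9,dy=+3->D; (5,7):dx=-4,dy=-10->C
  (5,8):dx=-2,dy=+2->D; (5,9):dx=-10,dy=-13->C; (6,7):dx=+5,dy=-13->D; (6,8):dx=+7,dy=-1->D
  (6,9):dx=-1,dy=-16->C; (7,8):dx=+2,dy=+12->C; (7,9):dx=-6,dy=-3->C; (8,9):dx=-8,dy=-15->C
Step 2: C = 20, D = 16, total pairs = 36.
Step 3: tau = (C - D)/(n(n-1)/2) = (20 - 16)/36 = 0.111111.
Step 4: Exact two-sided p-value (enumerate n! = 362880 permutations of y under H0): p = 0.761414.
Step 5: alpha = 0.1. fail to reject H0.

tau_b = 0.1111 (C=20, D=16), p = 0.761414, fail to reject H0.


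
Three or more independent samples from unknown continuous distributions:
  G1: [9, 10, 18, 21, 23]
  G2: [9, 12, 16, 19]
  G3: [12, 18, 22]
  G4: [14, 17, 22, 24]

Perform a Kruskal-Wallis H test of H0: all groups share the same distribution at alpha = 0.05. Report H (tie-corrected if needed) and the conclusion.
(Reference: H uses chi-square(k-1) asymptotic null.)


Step 1: Combine all N = 16 observations and assign midranks.
sorted (value, group, rank): (9,G1,1.5), (9,G2,1.5), (10,G1,3), (12,G2,4.5), (12,G3,4.5), (14,G4,6), (16,G2,7), (17,G4,8), (18,G1,9.5), (18,G3,9.5), (19,G2,11), (21,G1,12), (22,G3,13.5), (22,G4,13.5), (23,G1,15), (24,G4,16)
Step 2: Sum ranks within each group.
R_1 = 41 (n_1 = 5)
R_2 = 24 (n_2 = 4)
R_3 = 27.5 (n_3 = 3)
R_4 = 43.5 (n_4 = 4)
Step 3: H = 12/(N(N+1)) * sum(R_i^2/n_i) - 3(N+1)
     = 12/(16*17) * (41^2/5 + 24^2/4 + 27.5^2/3 + 43.5^2/4) - 3*17
     = 0.044118 * 1205.35 - 51
     = 2.177022.
Step 4: Ties present; correction factor C = 1 - 24/(16^3 - 16) = 0.994118. Corrected H = 2.177022 / 0.994118 = 2.189904.
Step 5: Under H0, H ~ chi^2(3); p-value = 0.533940.
Step 6: alpha = 0.05. fail to reject H0.

H = 2.1899, df = 3, p = 0.533940, fail to reject H0.


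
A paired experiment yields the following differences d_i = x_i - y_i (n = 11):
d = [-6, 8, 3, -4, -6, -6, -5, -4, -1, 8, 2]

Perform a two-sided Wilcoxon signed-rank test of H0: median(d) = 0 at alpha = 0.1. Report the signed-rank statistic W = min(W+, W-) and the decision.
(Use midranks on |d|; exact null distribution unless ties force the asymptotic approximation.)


Step 1: Drop any zero differences (none here) and take |d_i|.
|d| = [6, 8, 3, 4, 6, 6, 5, 4, 1, 8, 2]
Step 2: Midrank |d_i| (ties get averaged ranks).
ranks: |6|->8, |8|->10.5, |3|->3, |4|->4.5, |6|->8, |6|->8, |5|->6, |4|->4.5, |1|->1, |8|->10.5, |2|->2
Step 3: Attach original signs; sum ranks with positive sign and with negative sign.
W+ = 10.5 + 3 + 10.5 + 2 = 26
W- = 8 + 4.5 + 8 + 8 + 6 + 4.5 + 1 = 40
(Check: W+ + W- = 66 should equal n(n+1)/2 = 66.)
Step 4: Test statistic W = min(W+, W-) = 26.
Step 5: Ties in |d|, so use the tie-corrected normal approximation.
        E[W] = n(n+1)/4 = 11*12/4 = 33.
        Tie groups: |d|=4 (t=2), |d|=6 (t=3), |d|=8 (t=2); sum(t^3 - t) = 36.
        Var[W] = n(n+1)(2n+1)/24 - sum(t^3-t)/48 = 3036/24 - 36/48 = 125.75.
        z = (W - E[W]) / sqrt(Var[W]) = (26 - 33) / 11.2138 = -0.6242.
        Two-sided p = 2*Phi(z) = 0.532477.
Step 6: alpha = 0.1. fail to reject H0.

W+ = 26, W- = 40, W = min = 26, p = 0.532477, fail to reject H0.


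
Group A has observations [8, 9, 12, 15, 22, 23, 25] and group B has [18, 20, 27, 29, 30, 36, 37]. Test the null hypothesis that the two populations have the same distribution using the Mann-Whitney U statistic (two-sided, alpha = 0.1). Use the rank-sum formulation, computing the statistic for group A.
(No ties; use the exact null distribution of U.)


Step 1: Combine and sort all 14 observations; assign midranks.
sorted (value, group): (8,X), (9,X), (12,X), (15,X), (18,Y), (20,Y), (22,X), (23,X), (25,X), (27,Y), (29,Y), (30,Y), (36,Y), (37,Y)
ranks: 8->1, 9->2, 12->3, 15->4, 18->5, 20->6, 22->7, 23->8, 25->9, 27->10, 29->11, 30->12, 36->13, 37->14
Step 2: Rank sum for X: R1 = 1 + 2 + 3 + 4 + 7 + 8 + 9 = 34.
Step 3: U_X = R1 - n1(n1+1)/2 = 34 - 7*8/2 = 34 - 28 = 6.
       U_Y = n1*n2 - U_X = 49 - 6 = 43.
Step 4: No ties, so the exact null distribution of U (based on enumerating the C(14,7) = 3432 equally likely rank assignments) gives the two-sided p-value.
Step 5: p-value = 0.017483; compare to alpha = 0.1. reject H0.

U_X = 6, p = 0.017483, reject H0 at alpha = 0.1.


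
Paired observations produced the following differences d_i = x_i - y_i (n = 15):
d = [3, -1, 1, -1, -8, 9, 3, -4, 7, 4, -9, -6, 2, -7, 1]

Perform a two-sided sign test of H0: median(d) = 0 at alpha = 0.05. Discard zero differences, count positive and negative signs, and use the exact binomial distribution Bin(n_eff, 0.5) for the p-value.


Step 1: Discard zero differences. Original n = 15; n_eff = number of nonzero differences = 15.
Nonzero differences (with sign): +3, -1, +1, -1, -8, +9, +3, -4, +7, +4, -9, -6, +2, -7, +1
Step 2: Count signs: positive = 8, negative = 7.
Step 3: Under H0: P(positive) = 0.5, so the number of positives S ~ Bin(15, 0.5).
Step 4: Two-sided exact p-value = sum of Bin(15,0.5) probabilities at or below the observed probability = 1.000000.
Step 5: alpha = 0.05. fail to reject H0.

n_eff = 15, pos = 8, neg = 7, p = 1.000000, fail to reject H0.


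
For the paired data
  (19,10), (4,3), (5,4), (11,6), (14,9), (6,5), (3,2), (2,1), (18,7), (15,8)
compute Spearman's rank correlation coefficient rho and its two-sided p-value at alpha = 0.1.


Step 1: Rank x and y separately (midranks; no ties here).
rank(x): 19->10, 4->3, 5->4, 11->6, 14->7, 6->5, 3->2, 2->1, 18->9, 15->8
rank(y): 10->10, 3->3, 4->4, 6->6, 9->9, 5->5, 2->2, 1->1, 7->7, 8->8
Step 2: d_i = R_x(i) - R_y(i); compute d_i^2.
  (10-10)^2=0, (3-3)^2=0, (4-4)^2=0, (6-6)^2=0, (7-9)^2=4, (5-5)^2=0, (2-2)^2=0, (1-1)^2=0, (9-7)^2=4, (8-8)^2=0
sum(d^2) = 8.
Step 3: rho = 1 - 6*8 / (10*(10^2 - 1)) = 1 - 48/990 = 0.951515.
Step 4: Under H0, t = rho * sqrt((n-2)/(1-rho^2)) = 8.7493 ~ t(8).
Step 5: Two-sided p-value from the t-distribution with 8 df = 0.000023.
Step 6: alpha = 0.1. reject H0.

rho = 0.9515, p = 0.000023, reject H0 at alpha = 0.1.


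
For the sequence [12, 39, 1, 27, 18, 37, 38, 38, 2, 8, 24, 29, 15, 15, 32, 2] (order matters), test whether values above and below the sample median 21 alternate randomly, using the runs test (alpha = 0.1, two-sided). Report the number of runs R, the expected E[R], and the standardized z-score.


Step 1: Compute median = 21; label A = above, B = below.
Labels in order: BABABAAABBAABBAB  (n_A = 8, n_B = 8)
Step 2: Count runs R = 11.
Step 3: Under H0 (random ordering), E[R] = 2*n_A*n_B/(n_A+n_B) + 1 = 2*8*8/16 + 1 = 9.0000.
        Var[R] = 2*n_A*n_B*(2*n_A*n_B - n_A - n_B) / ((n_A+n_B)^2 * (n_A+n_B-1)) = 14336/3840 = 3.7333.
        SD[R] = 1.9322.
Step 4: Continuity-corrected z = (R - 0.5 - E[R]) / SD[R] = (11 - 0.5 - 9.0000) / 1.9322 = 0.7763.
Step 5: Two-sided p-value via normal approximation = 2*(1 - Phi(|z|)) = 0.437558.
Step 6: alpha = 0.1. fail to reject H0.

R = 11, z = 0.7763, p = 0.437558, fail to reject H0.


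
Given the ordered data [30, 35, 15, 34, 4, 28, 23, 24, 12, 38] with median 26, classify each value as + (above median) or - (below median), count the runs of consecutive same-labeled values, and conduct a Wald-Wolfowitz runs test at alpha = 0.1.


Step 1: Compute median = 26; label A = above, B = below.
Labels in order: AABABABBBA  (n_A = 5, n_B = 5)
Step 2: Count runs R = 7.
Step 3: Under H0 (random ordering), E[R] = 2*n_A*n_B/(n_A+n_B) + 1 = 2*5*5/10 + 1 = 6.0000.
        Var[R] = 2*n_A*n_B*(2*n_A*n_B - n_A - n_B) / ((n_A+n_B)^2 * (n_A+n_B-1)) = 2000/900 = 2.2222.
        SD[R] = 1.4907.
Step 4: Continuity-corrected z = (R - 0.5 - E[R]) / SD[R] = (7 - 0.5 - 6.0000) / 1.4907 = 0.3354.
Step 5: Two-sided p-value via normal approximation = 2*(1 - Phi(|z|)) = 0.737316.
Step 6: alpha = 0.1. fail to reject H0.

R = 7, z = 0.3354, p = 0.737316, fail to reject H0.


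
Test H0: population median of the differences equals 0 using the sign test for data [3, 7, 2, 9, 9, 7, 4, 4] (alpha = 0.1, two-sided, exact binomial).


Step 1: Discard zero differences. Original n = 8; n_eff = number of nonzero differences = 8.
Nonzero differences (with sign): +3, +7, +2, +9, +9, +7, +4, +4
Step 2: Count signs: positive = 8, negative = 0.
Step 3: Under H0: P(positive) = 0.5, so the number of positives S ~ Bin(8, 0.5).
Step 4: Two-sided exact p-value = sum of Bin(8,0.5) probabilities at or below the observed probability = 0.007812.
Step 5: alpha = 0.1. reject H0.

n_eff = 8, pos = 8, neg = 0, p = 0.007812, reject H0.


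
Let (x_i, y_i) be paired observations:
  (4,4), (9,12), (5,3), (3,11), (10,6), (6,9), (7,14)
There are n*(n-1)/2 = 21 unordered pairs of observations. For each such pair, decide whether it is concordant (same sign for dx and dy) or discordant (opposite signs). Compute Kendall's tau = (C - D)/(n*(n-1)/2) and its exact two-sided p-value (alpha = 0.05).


Step 1: Enumerate the 21 unordered pairs (i,j) with i<j and classify each by sign(x_j-x_i) * sign(y_j-y_i).
  (1,2):dx=+5,dy=+8->C; (1,3):dx=+1,dy=-1->D; (1,4):dx=-1,dy=+7->D; (1,5):dx=+6,dy=+2->C
  (1,6):dx=+2,dy=+5->C; (1,7):dx=+3,dy=+10->C; (2,3):dx=-4,dy=-9->C; (2,4):dx=-6,dy=-1->C
  (2,5):dx=+1,dy=-6->D; (2,6):dx=-3,dy=-3->C; (2,7):dx=-2,dy=+2->D; (3,4):dx=-2,dy=+8->D
  (3,5):dx=+5,dy=+3->C; (3,6):dx=+1,dy=+6->C; (3,7):dx=+2,dy=+11->C; (4,5):dx=+7,dy=-5->D
  (4,6):dx=+3,dy=-2->D; (4,7):dx=+4,dy=+3->C; (5,6):dx=-4,dy=+3->D; (5,7):dx=-3,dy=+8->D
  (6,7):dx=+1,dy=+5->C
Step 2: C = 12, D = 9, total pairs = 21.
Step 3: tau = (C - D)/(n(n-1)/2) = (12 - 9)/21 = 0.142857.
Step 4: Exact two-sided p-value (enumerate n! = 5040 permutations of y under H0): p = 0.772619.
Step 5: alpha = 0.05. fail to reject H0.

tau_b = 0.1429 (C=12, D=9), p = 0.772619, fail to reject H0.


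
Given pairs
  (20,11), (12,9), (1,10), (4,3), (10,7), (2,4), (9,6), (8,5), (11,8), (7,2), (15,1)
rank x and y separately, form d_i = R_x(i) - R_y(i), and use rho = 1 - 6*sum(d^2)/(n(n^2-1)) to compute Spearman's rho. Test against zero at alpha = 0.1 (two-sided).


Step 1: Rank x and y separately (midranks; no ties here).
rank(x): 20->11, 12->9, 1->1, 4->3, 10->7, 2->2, 9->6, 8->5, 11->8, 7->4, 15->10
rank(y): 11->11, 9->9, 10->10, 3->3, 7->7, 4->4, 6->6, 5->5, 8->8, 2->2, 1->1
Step 2: d_i = R_x(i) - R_y(i); compute d_i^2.
  (11-11)^2=0, (9-9)^2=0, (1-10)^2=81, (3-3)^2=0, (7-7)^2=0, (2-4)^2=4, (6-6)^2=0, (5-5)^2=0, (8-8)^2=0, (4-2)^2=4, (10-1)^2=81
sum(d^2) = 170.
Step 3: rho = 1 - 6*170 / (11*(11^2 - 1)) = 1 - 1020/1320 = 0.227273.
Step 4: Under H0, t = rho * sqrt((n-2)/(1-rho^2)) = 0.7001 ~ t(9).
Step 5: Two-sided p-value from the t-distribution with 9 df = 0.501536.
Step 6: alpha = 0.1. fail to reject H0.

rho = 0.2273, p = 0.501536, fail to reject H0 at alpha = 0.1.


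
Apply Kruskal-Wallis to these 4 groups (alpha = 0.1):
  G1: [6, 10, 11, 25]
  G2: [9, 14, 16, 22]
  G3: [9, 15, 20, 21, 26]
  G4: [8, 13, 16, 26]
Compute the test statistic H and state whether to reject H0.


Step 1: Combine all N = 17 observations and assign midranks.
sorted (value, group, rank): (6,G1,1), (8,G4,2), (9,G2,3.5), (9,G3,3.5), (10,G1,5), (11,G1,6), (13,G4,7), (14,G2,8), (15,G3,9), (16,G2,10.5), (16,G4,10.5), (20,G3,12), (21,G3,13), (22,G2,14), (25,G1,15), (26,G3,16.5), (26,G4,16.5)
Step 2: Sum ranks within each group.
R_1 = 27 (n_1 = 4)
R_2 = 36 (n_2 = 4)
R_3 = 54 (n_3 = 5)
R_4 = 36 (n_4 = 4)
Step 3: H = 12/(N(N+1)) * sum(R_i^2/n_i) - 3(N+1)
     = 12/(17*18) * (27^2/4 + 36^2/4 + 54^2/5 + 36^2/4) - 3*18
     = 0.039216 * 1413.45 - 54
     = 1.429412.
Step 4: Ties present; correction factor C = 1 - 18/(17^3 - 17) = 0.996324. Corrected H = 1.429412 / 0.996324 = 1.434686.
Step 5: Under H0, H ~ chi^2(3); p-value = 0.697425.
Step 6: alpha = 0.1. fail to reject H0.

H = 1.4347, df = 3, p = 0.697425, fail to reject H0.


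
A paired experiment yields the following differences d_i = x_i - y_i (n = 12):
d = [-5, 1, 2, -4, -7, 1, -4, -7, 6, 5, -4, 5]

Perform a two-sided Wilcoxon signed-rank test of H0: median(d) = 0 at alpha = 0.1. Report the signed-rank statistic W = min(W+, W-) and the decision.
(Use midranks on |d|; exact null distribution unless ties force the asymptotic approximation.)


Step 1: Drop any zero differences (none here) and take |d_i|.
|d| = [5, 1, 2, 4, 7, 1, 4, 7, 6, 5, 4, 5]
Step 2: Midrank |d_i| (ties get averaged ranks).
ranks: |5|->8, |1|->1.5, |2|->3, |4|->5, |7|->11.5, |1|->1.5, |4|->5, |7|->11.5, |6|->10, |5|->8, |4|->5, |5|->8
Step 3: Attach original signs; sum ranks with positive sign and with negative sign.
W+ = 1.5 + 3 + 1.5 + 10 + 8 + 8 = 32
W- = 8 + 5 + 11.5 + 5 + 11.5 + 5 = 46
(Check: W+ + W- = 78 should equal n(n+1)/2 = 78.)
Step 4: Test statistic W = min(W+, W-) = 32.
Step 5: Ties in |d|, so use the tie-corrected normal approximation.
        E[W] = n(n+1)/4 = 12*13/4 = 39.
        Tie groups: |d|=1 (t=2), |d|=4 (t=3), |d|=5 (t=3), |d|=7 (t=2); sum(t^3 - t) = 60.
        Var[W] = n(n+1)(2n+1)/24 - sum(t^3-t)/48 = 3900/24 - 60/48 = 161.25.
        z = (W - E[W]) / sqrt(Var[W]) = (32 - 39) / 12.6984 = -0.5512.
        Two-sided p = 2*Phi(z) = 0.581463.
Step 6: alpha = 0.1. fail to reject H0.

W+ = 32, W- = 46, W = min = 32, p = 0.581463, fail to reject H0.


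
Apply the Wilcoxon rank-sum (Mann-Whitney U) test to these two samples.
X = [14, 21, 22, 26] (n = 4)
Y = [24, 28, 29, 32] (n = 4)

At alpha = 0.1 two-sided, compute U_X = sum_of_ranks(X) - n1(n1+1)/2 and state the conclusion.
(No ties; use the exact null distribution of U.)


Step 1: Combine and sort all 8 observations; assign midranks.
sorted (value, group): (14,X), (21,X), (22,X), (24,Y), (26,X), (28,Y), (29,Y), (32,Y)
ranks: 14->1, 21->2, 22->3, 24->4, 26->5, 28->6, 29->7, 32->8
Step 2: Rank sum for X: R1 = 1 + 2 + 3 + 5 = 11.
Step 3: U_X = R1 - n1(n1+1)/2 = 11 - 4*5/2 = 11 - 10 = 1.
       U_Y = n1*n2 - U_X = 16 - 1 = 15.
Step 4: No ties, so the exact null distribution of U (based on enumerating the C(8,4) = 70 equally likely rank assignments) gives the two-sided p-value.
Step 5: p-value = 0.057143; compare to alpha = 0.1. reject H0.

U_X = 1, p = 0.057143, reject H0 at alpha = 0.1.


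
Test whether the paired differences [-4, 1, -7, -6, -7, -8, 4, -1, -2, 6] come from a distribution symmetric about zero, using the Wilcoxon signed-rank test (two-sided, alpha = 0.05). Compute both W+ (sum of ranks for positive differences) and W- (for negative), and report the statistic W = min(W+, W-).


Step 1: Drop any zero differences (none here) and take |d_i|.
|d| = [4, 1, 7, 6, 7, 8, 4, 1, 2, 6]
Step 2: Midrank |d_i| (ties get averaged ranks).
ranks: |4|->4.5, |1|->1.5, |7|->8.5, |6|->6.5, |7|->8.5, |8|->10, |4|->4.5, |1|->1.5, |2|->3, |6|->6.5
Step 3: Attach original signs; sum ranks with positive sign and with negative sign.
W+ = 1.5 + 4.5 + 6.5 = 12.5
W- = 4.5 + 8.5 + 6.5 + 8.5 + 10 + 1.5 + 3 = 42.5
(Check: W+ + W- = 55 should equal n(n+1)/2 = 55.)
Step 4: Test statistic W = min(W+, W-) = 12.5.
Step 5: Ties in |d|, so use the tie-corrected normal approximation.
        E[W] = n(n+1)/4 = 10*11/4 = 27.5.
        Tie groups: |d|=1 (t=2), |d|=4 (t=2), |d|=6 (t=2), |d|=7 (t=2); sum(t^3 - t) = 24.
        Var[W] = n(n+1)(2n+1)/24 - sum(t^3-t)/48 = 2310/24 - 24/48 = 95.75.
        z = (W - E[W]) / sqrt(Var[W]) = (12.5 - 27.5) / 9.7852 = -1.5329.
        Two-sided p = 2*Phi(z) = 0.125293.
Step 6: alpha = 0.05. fail to reject H0.

W+ = 12.5, W- = 42.5, W = min = 12.5, p = 0.125293, fail to reject H0.
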